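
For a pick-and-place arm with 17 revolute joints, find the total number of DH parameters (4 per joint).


Given: 17 joints, 4 DH parameters per joint (d, theta, a, alpha)
Total DH parameters = number_of_joints * 4
Total = 17 * 4
Total = 68

68


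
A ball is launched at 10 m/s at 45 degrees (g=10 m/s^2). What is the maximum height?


Given: v0 = 10 m/s, theta = 45 deg, g = 10 m/s^2
sin^2(45) = 1/2
Using H = v0^2 * sin^2(theta) / (2*g)
H = 10^2 * 1/2 / (2*10)
H = 100 * 1/2 / 20
H = 50 / 20
H = 5/2 m

5/2 m


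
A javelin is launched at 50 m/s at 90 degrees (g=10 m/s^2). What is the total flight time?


Given: v0 = 50 m/s, theta = 90 deg, g = 10 m/s^2
sin(90) = 1
Using T = 2*v0*sin(theta) / g
T = 2*50*1 / 10
T = 100 / 10
T = 10 s

10 s


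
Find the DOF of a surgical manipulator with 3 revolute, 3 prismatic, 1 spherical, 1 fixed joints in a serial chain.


Given: serial robot with 3 revolute, 3 prismatic, 1 spherical, 1 fixed joints
DOF contribution per joint type: revolute=1, prismatic=1, spherical=3, fixed=0
DOF = 3*1 + 3*1 + 1*3 + 1*0
DOF = 9

9


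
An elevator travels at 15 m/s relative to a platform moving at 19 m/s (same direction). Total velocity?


Given: object velocity = 15 m/s, platform velocity = 19 m/s (same direction)
Using classical velocity addition: v_total = v_object + v_platform
v_total = 15 + 19
v_total = 34 m/s

34 m/s


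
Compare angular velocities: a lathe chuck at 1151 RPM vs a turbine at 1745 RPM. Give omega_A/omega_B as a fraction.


Given: RPM_A = 1151, RPM_B = 1745
omega = 2*pi*RPM/60, so omega_A/omega_B = RPM_A / RPM_B
omega_A/omega_B = 1151 / 1745
omega_A/omega_B = 1151/1745

1151/1745


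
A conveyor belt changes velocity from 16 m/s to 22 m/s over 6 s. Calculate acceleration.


Given: initial velocity v0 = 16 m/s, final velocity v = 22 m/s, time t = 6 s
Using a = (v - v0) / t
a = (22 - 16) / 6
a = 6 / 6
a = 1 m/s^2

1 m/s^2


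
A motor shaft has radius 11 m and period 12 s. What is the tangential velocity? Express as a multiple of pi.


Given: radius r = 11 m, period T = 12 s
Using v = 2*pi*r / T
v = 2*pi*11 / 12
v = 22*pi / 12
v = 11/6*pi m/s

11/6*pi m/s


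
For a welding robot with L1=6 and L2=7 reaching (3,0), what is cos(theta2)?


Given: L1 = 6, L2 = 7, target (x, y) = (3, 0)
Using cos(theta2) = (x^2 + y^2 - L1^2 - L2^2) / (2*L1*L2)
x^2 + y^2 = 3^2 + 0 = 9
L1^2 + L2^2 = 36 + 49 = 85
Numerator = 9 - 85 = -76
Denominator = 2*6*7 = 84
cos(theta2) = -76/84 = -19/21

-19/21


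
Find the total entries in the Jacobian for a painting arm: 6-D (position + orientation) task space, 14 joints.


Given: task space dimension = 6, joints = 14
Jacobian is a 6 x 14 matrix
Total entries = rows * columns
Total = 6 * 14
Total = 84

84


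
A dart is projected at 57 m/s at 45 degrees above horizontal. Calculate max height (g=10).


Given: v0 = 57 m/s, theta = 45 deg, g = 10 m/s^2
sin^2(45) = 1/2
Using H = v0^2 * sin^2(theta) / (2*g)
H = 57^2 * 1/2 / (2*10)
H = 3249 * 1/2 / 20
H = 3249/2 / 20
H = 3249/40 m

3249/40 m


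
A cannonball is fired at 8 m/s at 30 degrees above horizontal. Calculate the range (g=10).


Given: v0 = 8 m/s, theta = 30 deg, g = 10 m/s^2
sin(2*30) = sin(60) = sqrt(3)/2
Using R = v0^2 * sin(2*theta) / g
R = 8^2 * (sqrt(3)/2) / 10
R = 64 * sqrt(3) / 20
R = 16/5*sqrt(3) m

16/5*sqrt(3) m


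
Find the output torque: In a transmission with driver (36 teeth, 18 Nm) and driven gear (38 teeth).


Given: N1 = 36, N2 = 38, T1 = 18 Nm
Using T2/T1 = N2/N1
T2 = T1 * N2 / N1
T2 = 18 * 38 / 36
T2 = 684 / 36
T2 = 19 Nm

19 Nm


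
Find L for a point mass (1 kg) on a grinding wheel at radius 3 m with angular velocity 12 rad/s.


Given: m = 1 kg, r = 3 m, omega = 12 rad/s
For a point mass: I = m*r^2
I = 1*3^2 = 1*9 = 9
L = I*omega = 9*12
L = 108 kg*m^2/s

108 kg*m^2/s


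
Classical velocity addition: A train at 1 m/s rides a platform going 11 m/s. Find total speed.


Given: object velocity = 1 m/s, platform velocity = 11 m/s (same direction)
Using classical velocity addition: v_total = v_object + v_platform
v_total = 1 + 11
v_total = 12 m/s

12 m/s


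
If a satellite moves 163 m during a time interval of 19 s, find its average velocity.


Given: distance d = 163 m, time t = 19 s
Using v = d / t
v = 163 / 19
v = 163/19 m/s

163/19 m/s


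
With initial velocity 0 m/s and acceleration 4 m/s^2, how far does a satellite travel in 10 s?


Given: v0 = 0 m/s, a = 4 m/s^2, t = 10 s
Using s = v0*t + (1/2)*a*t^2
s = 0*10 + (1/2)*4*10^2
s = 0 + (1/2)*400
s = 0 + 200
s = 200

200 m


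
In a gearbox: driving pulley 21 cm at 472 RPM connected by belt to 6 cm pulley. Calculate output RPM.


Given: D1 = 21 cm, w1 = 472 RPM, D2 = 6 cm
Using D1*w1 = D2*w2
w2 = D1*w1 / D2
w2 = 21*472 / 6
w2 = 9912 / 6
w2 = 1652 RPM

1652 RPM


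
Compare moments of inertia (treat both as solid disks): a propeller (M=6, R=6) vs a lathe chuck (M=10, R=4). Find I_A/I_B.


Given: M1=6 kg, R1=6 m, M2=10 kg, R2=4 m
For a disk: I = (1/2)*M*R^2, so I_A/I_B = (M1*R1^2)/(M2*R2^2)
M1*R1^2 = 6*36 = 216
M2*R2^2 = 10*16 = 160
I_A/I_B = 216/160 = 27/20

27/20


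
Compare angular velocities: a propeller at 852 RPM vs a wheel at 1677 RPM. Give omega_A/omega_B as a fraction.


Given: RPM_A = 852, RPM_B = 1677
omega = 2*pi*RPM/60, so omega_A/omega_B = RPM_A / RPM_B
omega_A/omega_B = 852 / 1677
omega_A/omega_B = 284/559

284/559


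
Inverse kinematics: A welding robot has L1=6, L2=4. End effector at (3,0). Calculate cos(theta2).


Given: L1 = 6, L2 = 4, target (x, y) = (3, 0)
Using cos(theta2) = (x^2 + y^2 - L1^2 - L2^2) / (2*L1*L2)
x^2 + y^2 = 3^2 + 0 = 9
L1^2 + L2^2 = 36 + 16 = 52
Numerator = 9 - 52 = -43
Denominator = 2*6*4 = 48
cos(theta2) = -43/48 = -43/48

-43/48


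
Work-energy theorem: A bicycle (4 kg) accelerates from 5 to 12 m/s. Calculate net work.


Given: m = 4 kg, v0 = 5 m/s, v = 12 m/s
Using W = (1/2)*m*(v^2 - v0^2)
v^2 = 12^2 = 144
v0^2 = 5^2 = 25
v^2 - v0^2 = 144 - 25 = 119
W = (1/2)*4*119 = 238 J

238 J


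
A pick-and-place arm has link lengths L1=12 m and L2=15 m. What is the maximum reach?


Given: L1 = 12 m, L2 = 15 m
For a 2-link planar arm, max reach = L1 + L2 (fully extended)
Max reach = 12 + 15
Max reach = 27 m

27 m


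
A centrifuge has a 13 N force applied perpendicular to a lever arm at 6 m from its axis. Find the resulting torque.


Given: F = 13 N, r = 6 m, angle = 90 deg (perpendicular)
Using tau = F * r * sin(90)
sin(90) = 1
tau = 13 * 6 * 1
tau = 78 Nm

78 Nm


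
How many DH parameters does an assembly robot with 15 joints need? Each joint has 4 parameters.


Given: 15 joints, 4 DH parameters per joint (d, theta, a, alpha)
Total DH parameters = number_of_joints * 4
Total = 15 * 4
Total = 60

60


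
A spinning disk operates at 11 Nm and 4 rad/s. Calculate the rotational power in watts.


Given: tau = 11 Nm, omega = 4 rad/s
Using P = tau * omega
P = 11 * 4
P = 44 W

44 W


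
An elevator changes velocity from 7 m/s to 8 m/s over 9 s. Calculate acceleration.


Given: initial velocity v0 = 7 m/s, final velocity v = 8 m/s, time t = 9 s
Using a = (v - v0) / t
a = (8 - 7) / 9
a = 1 / 9
a = 1/9 m/s^2

1/9 m/s^2


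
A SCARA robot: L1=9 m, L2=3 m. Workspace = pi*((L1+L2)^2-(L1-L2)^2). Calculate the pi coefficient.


Given: L1 = 9, L2 = 3
(L1+L2)^2 = (12)^2 = 144
(L1-L2)^2 = (6)^2 = 36
Difference = 144 - 36 = 108
This equals 4*L1*L2 = 4*9*3 = 108
Workspace area = 108*pi

108


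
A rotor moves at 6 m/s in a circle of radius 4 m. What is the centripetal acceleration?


Given: v = 6 m/s, r = 4 m
Using a_c = v^2 / r
a_c = 6^2 / 4
a_c = 36 / 4
a_c = 9 m/s^2

9 m/s^2


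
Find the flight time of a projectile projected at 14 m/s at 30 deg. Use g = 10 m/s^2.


Given: v0 = 14 m/s, theta = 30 deg, g = 10 m/s^2
sin(30) = 1/2
Using T = 2*v0*sin(theta) / g
T = 2*14*1/2 / 10
T = 14 / 10
T = 7/5 s

7/5 s


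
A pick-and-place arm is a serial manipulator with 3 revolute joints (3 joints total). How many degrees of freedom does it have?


Given: serial robot with 3 revolute joints
DOF contribution per joint type: revolute=1, prismatic=1, spherical=3, fixed=0
DOF = 3*1
DOF = 3

3


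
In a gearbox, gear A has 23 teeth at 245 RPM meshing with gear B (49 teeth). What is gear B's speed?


Given: N1 = 23 teeth, w1 = 245 RPM, N2 = 49 teeth
Using N1*w1 = N2*w2
w2 = N1*w1 / N2
w2 = 23*245 / 49
w2 = 5635 / 49
w2 = 115 RPM

115 RPM


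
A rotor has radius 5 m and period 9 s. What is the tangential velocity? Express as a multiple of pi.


Given: radius r = 5 m, period T = 9 s
Using v = 2*pi*r / T
v = 2*pi*5 / 9
v = 10*pi / 9
v = 10/9*pi m/s

10/9*pi m/s


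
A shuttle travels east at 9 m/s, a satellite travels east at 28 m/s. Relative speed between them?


Given: v_A = 9 m/s east, v_B = 28 m/s east
Both move in the same direction; relative speed = |v_A - v_B|
|9 - 28| = |-19|
= 19 m/s

19 m/s


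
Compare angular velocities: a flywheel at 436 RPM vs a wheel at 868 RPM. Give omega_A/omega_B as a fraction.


Given: RPM_A = 436, RPM_B = 868
omega = 2*pi*RPM/60, so omega_A/omega_B = RPM_A / RPM_B
omega_A/omega_B = 436 / 868
omega_A/omega_B = 109/217

109/217


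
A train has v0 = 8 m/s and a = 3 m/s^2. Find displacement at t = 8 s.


Given: v0 = 8 m/s, a = 3 m/s^2, t = 8 s
Using s = v0*t + (1/2)*a*t^2
s = 8*8 + (1/2)*3*8^2
s = 64 + (1/2)*192
s = 64 + 96
s = 160

160 m


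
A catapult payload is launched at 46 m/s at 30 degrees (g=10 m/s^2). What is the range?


Given: v0 = 46 m/s, theta = 30 deg, g = 10 m/s^2
sin(2*30) = sin(60) = sqrt(3)/2
Using R = v0^2 * sin(2*theta) / g
R = 46^2 * (sqrt(3)/2) / 10
R = 2116 * sqrt(3) / 20
R = 529/5*sqrt(3) m

529/5*sqrt(3) m


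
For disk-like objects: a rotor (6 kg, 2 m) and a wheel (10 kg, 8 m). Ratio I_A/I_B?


Given: M1=6 kg, R1=2 m, M2=10 kg, R2=8 m
For a disk: I = (1/2)*M*R^2, so I_A/I_B = (M1*R1^2)/(M2*R2^2)
M1*R1^2 = 6*4 = 24
M2*R2^2 = 10*64 = 640
I_A/I_B = 24/640 = 3/80

3/80


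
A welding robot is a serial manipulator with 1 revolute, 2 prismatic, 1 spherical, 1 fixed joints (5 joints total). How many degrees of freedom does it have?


Given: serial robot with 1 revolute, 2 prismatic, 1 spherical, 1 fixed joints
DOF contribution per joint type: revolute=1, prismatic=1, spherical=3, fixed=0
DOF = 1*1 + 2*1 + 1*3 + 1*0
DOF = 6

6


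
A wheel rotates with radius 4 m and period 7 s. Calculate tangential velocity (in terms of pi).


Given: radius r = 4 m, period T = 7 s
Using v = 2*pi*r / T
v = 2*pi*4 / 7
v = 8*pi / 7
v = 8/7*pi m/s

8/7*pi m/s


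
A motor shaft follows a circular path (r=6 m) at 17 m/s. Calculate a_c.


Given: v = 17 m/s, r = 6 m
Using a_c = v^2 / r
a_c = 17^2 / 6
a_c = 289 / 6
a_c = 289/6 m/s^2

289/6 m/s^2


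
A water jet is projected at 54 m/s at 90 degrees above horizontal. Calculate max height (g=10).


Given: v0 = 54 m/s, theta = 90 deg, g = 10 m/s^2
sin^2(90) = 1
Using H = v0^2 * sin^2(theta) / (2*g)
H = 54^2 * 1 / (2*10)
H = 2916 * 1 / 20
H = 2916 / 20
H = 729/5 m

729/5 m


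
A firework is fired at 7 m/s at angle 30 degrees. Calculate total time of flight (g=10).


Given: v0 = 7 m/s, theta = 30 deg, g = 10 m/s^2
sin(30) = 1/2
Using T = 2*v0*sin(theta) / g
T = 2*7*1/2 / 10
T = 7 / 10
T = 7/10 s

7/10 s


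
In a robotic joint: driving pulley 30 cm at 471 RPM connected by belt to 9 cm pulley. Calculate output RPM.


Given: D1 = 30 cm, w1 = 471 RPM, D2 = 9 cm
Using D1*w1 = D2*w2
w2 = D1*w1 / D2
w2 = 30*471 / 9
w2 = 14130 / 9
w2 = 1570 RPM

1570 RPM


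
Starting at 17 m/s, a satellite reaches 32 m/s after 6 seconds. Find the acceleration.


Given: initial velocity v0 = 17 m/s, final velocity v = 32 m/s, time t = 6 s
Using a = (v - v0) / t
a = (32 - 17) / 6
a = 15 / 6
a = 5/2 m/s^2

5/2 m/s^2


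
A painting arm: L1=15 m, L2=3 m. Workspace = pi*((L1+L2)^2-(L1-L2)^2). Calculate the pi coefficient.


Given: L1 = 15, L2 = 3
(L1+L2)^2 = (18)^2 = 324
(L1-L2)^2 = (12)^2 = 144
Difference = 324 - 144 = 180
This equals 4*L1*L2 = 4*15*3 = 180
Workspace area = 180*pi

180


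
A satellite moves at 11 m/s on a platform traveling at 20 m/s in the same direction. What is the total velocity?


Given: object velocity = 11 m/s, platform velocity = 20 m/s (same direction)
Using classical velocity addition: v_total = v_object + v_platform
v_total = 11 + 20
v_total = 31 m/s

31 m/s


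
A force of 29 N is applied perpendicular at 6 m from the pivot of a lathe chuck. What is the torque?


Given: F = 29 N, r = 6 m, angle = 90 deg (perpendicular)
Using tau = F * r * sin(90)
sin(90) = 1
tau = 29 * 6 * 1
tau = 174 Nm

174 Nm


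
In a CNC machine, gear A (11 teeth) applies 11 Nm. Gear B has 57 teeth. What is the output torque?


Given: N1 = 11, N2 = 57, T1 = 11 Nm
Using T2/T1 = N2/N1
T2 = T1 * N2 / N1
T2 = 11 * 57 / 11
T2 = 627 / 11
T2 = 57 Nm

57 Nm


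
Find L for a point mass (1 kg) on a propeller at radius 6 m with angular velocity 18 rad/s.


Given: m = 1 kg, r = 6 m, omega = 18 rad/s
For a point mass: I = m*r^2
I = 1*6^2 = 1*36 = 36
L = I*omega = 36*18
L = 648 kg*m^2/s

648 kg*m^2/s


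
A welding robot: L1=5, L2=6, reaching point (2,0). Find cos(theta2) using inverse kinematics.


Given: L1 = 5, L2 = 6, target (x, y) = (2, 0)
Using cos(theta2) = (x^2 + y^2 - L1^2 - L2^2) / (2*L1*L2)
x^2 + y^2 = 2^2 + 0 = 4
L1^2 + L2^2 = 25 + 36 = 61
Numerator = 4 - 61 = -57
Denominator = 2*5*6 = 60
cos(theta2) = -57/60 = -19/20

-19/20


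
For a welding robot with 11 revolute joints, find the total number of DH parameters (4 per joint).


Given: 11 joints, 4 DH parameters per joint (d, theta, a, alpha)
Total DH parameters = number_of_joints * 4
Total = 11 * 4
Total = 44

44


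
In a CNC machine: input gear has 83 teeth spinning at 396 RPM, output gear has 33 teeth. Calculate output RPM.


Given: N1 = 83 teeth, w1 = 396 RPM, N2 = 33 teeth
Using N1*w1 = N2*w2
w2 = N1*w1 / N2
w2 = 83*396 / 33
w2 = 32868 / 33
w2 = 996 RPM

996 RPM


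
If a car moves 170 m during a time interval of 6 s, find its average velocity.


Given: distance d = 170 m, time t = 6 s
Using v = d / t
v = 170 / 6
v = 85/3 m/s

85/3 m/s


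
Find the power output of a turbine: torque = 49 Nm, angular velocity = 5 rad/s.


Given: tau = 49 Nm, omega = 5 rad/s
Using P = tau * omega
P = 49 * 5
P = 245 W

245 W


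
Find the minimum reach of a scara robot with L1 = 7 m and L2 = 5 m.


Given: L1 = 7 m, L2 = 5 m
For a 2-link planar arm, min reach = |L1 - L2| (second link folded back)
Min reach = |7 - 5|
Min reach = 2 m

2 m


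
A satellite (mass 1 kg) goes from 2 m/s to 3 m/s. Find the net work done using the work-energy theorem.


Given: m = 1 kg, v0 = 2 m/s, v = 3 m/s
Using W = (1/2)*m*(v^2 - v0^2)
v^2 = 3^2 = 9
v0^2 = 2^2 = 4
v^2 - v0^2 = 9 - 4 = 5
W = (1/2)*1*5 = 5/2 J

5/2 J


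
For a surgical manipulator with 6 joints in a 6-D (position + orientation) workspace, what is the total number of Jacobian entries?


Given: task space dimension = 6, joints = 6
Jacobian is a 6 x 6 matrix
Total entries = rows * columns
Total = 6 * 6
Total = 36

36


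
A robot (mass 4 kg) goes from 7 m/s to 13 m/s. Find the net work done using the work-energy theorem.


Given: m = 4 kg, v0 = 7 m/s, v = 13 m/s
Using W = (1/2)*m*(v^2 - v0^2)
v^2 = 13^2 = 169
v0^2 = 7^2 = 49
v^2 - v0^2 = 169 - 49 = 120
W = (1/2)*4*120 = 240 J

240 J


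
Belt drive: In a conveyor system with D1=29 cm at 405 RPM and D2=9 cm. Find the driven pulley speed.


Given: D1 = 29 cm, w1 = 405 RPM, D2 = 9 cm
Using D1*w1 = D2*w2
w2 = D1*w1 / D2
w2 = 29*405 / 9
w2 = 11745 / 9
w2 = 1305 RPM

1305 RPM


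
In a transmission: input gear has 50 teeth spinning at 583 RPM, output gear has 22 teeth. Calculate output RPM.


Given: N1 = 50 teeth, w1 = 583 RPM, N2 = 22 teeth
Using N1*w1 = N2*w2
w2 = N1*w1 / N2
w2 = 50*583 / 22
w2 = 29150 / 22
w2 = 1325 RPM

1325 RPM


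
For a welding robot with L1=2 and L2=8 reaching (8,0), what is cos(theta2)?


Given: L1 = 2, L2 = 8, target (x, y) = (8, 0)
Using cos(theta2) = (x^2 + y^2 - L1^2 - L2^2) / (2*L1*L2)
x^2 + y^2 = 8^2 + 0 = 64
L1^2 + L2^2 = 4 + 64 = 68
Numerator = 64 - 68 = -4
Denominator = 2*2*8 = 32
cos(theta2) = -4/32 = -1/8

-1/8


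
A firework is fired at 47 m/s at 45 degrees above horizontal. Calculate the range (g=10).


Given: v0 = 47 m/s, theta = 45 deg, g = 10 m/s^2
sin(2*45) = sin(90) = 1
Using R = v0^2 * sin(2*theta) / g
R = 47^2 * 1 / 10
R = 2209 / 10
R = 2209/10 m

2209/10 m


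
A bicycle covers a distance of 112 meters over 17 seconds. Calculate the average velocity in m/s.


Given: distance d = 112 m, time t = 17 s
Using v = d / t
v = 112 / 17
v = 112/17 m/s

112/17 m/s


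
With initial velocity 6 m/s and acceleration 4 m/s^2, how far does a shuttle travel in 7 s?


Given: v0 = 6 m/s, a = 4 m/s^2, t = 7 s
Using s = v0*t + (1/2)*a*t^2
s = 6*7 + (1/2)*4*7^2
s = 42 + (1/2)*196
s = 42 + 98
s = 140

140 m


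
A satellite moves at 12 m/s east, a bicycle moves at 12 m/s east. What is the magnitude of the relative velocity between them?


Given: v_A = 12 m/s east, v_B = 12 m/s east
Both move in the same direction; relative speed = |v_A - v_B|
|12 - 12| = |0|
= 0 m/s

0 m/s


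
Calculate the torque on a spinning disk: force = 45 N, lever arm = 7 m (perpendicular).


Given: F = 45 N, r = 7 m, angle = 90 deg (perpendicular)
Using tau = F * r * sin(90)
sin(90) = 1
tau = 45 * 7 * 1
tau = 315 Nm

315 Nm


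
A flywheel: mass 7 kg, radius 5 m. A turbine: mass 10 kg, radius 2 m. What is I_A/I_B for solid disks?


Given: M1=7 kg, R1=5 m, M2=10 kg, R2=2 m
For a disk: I = (1/2)*M*R^2, so I_A/I_B = (M1*R1^2)/(M2*R2^2)
M1*R1^2 = 7*25 = 175
M2*R2^2 = 10*4 = 40
I_A/I_B = 175/40 = 35/8

35/8


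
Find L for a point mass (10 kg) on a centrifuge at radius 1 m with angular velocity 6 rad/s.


Given: m = 10 kg, r = 1 m, omega = 6 rad/s
For a point mass: I = m*r^2
I = 10*1^2 = 10*1 = 10
L = I*omega = 10*6
L = 60 kg*m^2/s

60 kg*m^2/s


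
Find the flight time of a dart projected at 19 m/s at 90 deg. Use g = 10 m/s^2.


Given: v0 = 19 m/s, theta = 90 deg, g = 10 m/s^2
sin(90) = 1
Using T = 2*v0*sin(theta) / g
T = 2*19*1 / 10
T = 38 / 10
T = 19/5 s

19/5 s


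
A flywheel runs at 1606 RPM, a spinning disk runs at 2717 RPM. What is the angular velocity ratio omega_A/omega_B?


Given: RPM_A = 1606, RPM_B = 2717
omega = 2*pi*RPM/60, so omega_A/omega_B = RPM_A / RPM_B
omega_A/omega_B = 1606 / 2717
omega_A/omega_B = 146/247

146/247


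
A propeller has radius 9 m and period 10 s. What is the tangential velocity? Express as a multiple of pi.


Given: radius r = 9 m, period T = 10 s
Using v = 2*pi*r / T
v = 2*pi*9 / 10
v = 18*pi / 10
v = 9/5*pi m/s

9/5*pi m/s


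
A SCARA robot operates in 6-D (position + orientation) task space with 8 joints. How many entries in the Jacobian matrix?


Given: task space dimension = 6, joints = 8
Jacobian is a 6 x 8 matrix
Total entries = rows * columns
Total = 6 * 8
Total = 48

48


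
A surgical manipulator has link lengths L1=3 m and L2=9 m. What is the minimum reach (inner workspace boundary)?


Given: L1 = 3 m, L2 = 9 m
For a 2-link planar arm, min reach = |L1 - L2| (second link folded back)
Min reach = |3 - 9|
Min reach = 6 m

6 m


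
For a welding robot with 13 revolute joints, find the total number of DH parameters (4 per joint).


Given: 13 joints, 4 DH parameters per joint (d, theta, a, alpha)
Total DH parameters = number_of_joints * 4
Total = 13 * 4
Total = 52

52


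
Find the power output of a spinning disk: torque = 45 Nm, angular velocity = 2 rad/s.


Given: tau = 45 Nm, omega = 2 rad/s
Using P = tau * omega
P = 45 * 2
P = 90 W

90 W


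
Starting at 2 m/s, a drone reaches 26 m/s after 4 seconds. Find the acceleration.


Given: initial velocity v0 = 2 m/s, final velocity v = 26 m/s, time t = 4 s
Using a = (v - v0) / t
a = (26 - 2) / 4
a = 24 / 4
a = 6 m/s^2

6 m/s^2


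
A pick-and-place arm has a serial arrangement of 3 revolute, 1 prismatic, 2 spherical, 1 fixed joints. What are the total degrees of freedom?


Given: serial robot with 3 revolute, 1 prismatic, 2 spherical, 1 fixed joints
DOF contribution per joint type: revolute=1, prismatic=1, spherical=3, fixed=0
DOF = 3*1 + 1*1 + 2*3 + 1*0
DOF = 10

10


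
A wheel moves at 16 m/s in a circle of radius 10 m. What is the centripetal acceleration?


Given: v = 16 m/s, r = 10 m
Using a_c = v^2 / r
a_c = 16^2 / 10
a_c = 256 / 10
a_c = 128/5 m/s^2

128/5 m/s^2


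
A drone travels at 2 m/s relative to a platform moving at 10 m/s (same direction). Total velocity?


Given: object velocity = 2 m/s, platform velocity = 10 m/s (same direction)
Using classical velocity addition: v_total = v_object + v_platform
v_total = 2 + 10
v_total = 12 m/s

12 m/s


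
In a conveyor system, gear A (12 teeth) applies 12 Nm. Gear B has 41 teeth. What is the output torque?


Given: N1 = 12, N2 = 41, T1 = 12 Nm
Using T2/T1 = N2/N1
T2 = T1 * N2 / N1
T2 = 12 * 41 / 12
T2 = 492 / 12
T2 = 41 Nm

41 Nm


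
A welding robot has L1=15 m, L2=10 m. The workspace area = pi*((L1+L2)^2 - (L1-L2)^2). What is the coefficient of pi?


Given: L1 = 15, L2 = 10
(L1+L2)^2 = (25)^2 = 625
(L1-L2)^2 = (5)^2 = 25
Difference = 625 - 25 = 600
This equals 4*L1*L2 = 4*15*10 = 600
Workspace area = 600*pi

600


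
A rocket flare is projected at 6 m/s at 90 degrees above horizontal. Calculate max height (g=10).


Given: v0 = 6 m/s, theta = 90 deg, g = 10 m/s^2
sin^2(90) = 1
Using H = v0^2 * sin^2(theta) / (2*g)
H = 6^2 * 1 / (2*10)
H = 36 * 1 / 20
H = 36 / 20
H = 9/5 m

9/5 m


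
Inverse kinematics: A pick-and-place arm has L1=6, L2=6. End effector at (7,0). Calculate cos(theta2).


Given: L1 = 6, L2 = 6, target (x, y) = (7, 0)
Using cos(theta2) = (x^2 + y^2 - L1^2 - L2^2) / (2*L1*L2)
x^2 + y^2 = 7^2 + 0 = 49
L1^2 + L2^2 = 36 + 36 = 72
Numerator = 49 - 72 = -23
Denominator = 2*6*6 = 72
cos(theta2) = -23/72 = -23/72

-23/72


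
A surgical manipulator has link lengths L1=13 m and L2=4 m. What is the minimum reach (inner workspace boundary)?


Given: L1 = 13 m, L2 = 4 m
For a 2-link planar arm, min reach = |L1 - L2| (second link folded back)
Min reach = |13 - 4|
Min reach = 9 m

9 m


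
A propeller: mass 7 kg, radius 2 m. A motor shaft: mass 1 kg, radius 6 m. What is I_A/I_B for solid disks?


Given: M1=7 kg, R1=2 m, M2=1 kg, R2=6 m
For a disk: I = (1/2)*M*R^2, so I_A/I_B = (M1*R1^2)/(M2*R2^2)
M1*R1^2 = 7*4 = 28
M2*R2^2 = 1*36 = 36
I_A/I_B = 28/36 = 7/9

7/9


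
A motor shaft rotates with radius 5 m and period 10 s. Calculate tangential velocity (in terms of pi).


Given: radius r = 5 m, period T = 10 s
Using v = 2*pi*r / T
v = 2*pi*5 / 10
v = 10*pi / 10
v = 1*pi m/s

1*pi m/s


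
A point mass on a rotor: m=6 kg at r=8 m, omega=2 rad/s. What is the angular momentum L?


Given: m = 6 kg, r = 8 m, omega = 2 rad/s
For a point mass: I = m*r^2
I = 6*8^2 = 6*64 = 384
L = I*omega = 384*2
L = 768 kg*m^2/s

768 kg*m^2/s


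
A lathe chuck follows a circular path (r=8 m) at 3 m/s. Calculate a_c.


Given: v = 3 m/s, r = 8 m
Using a_c = v^2 / r
a_c = 3^2 / 8
a_c = 9 / 8
a_c = 9/8 m/s^2

9/8 m/s^2


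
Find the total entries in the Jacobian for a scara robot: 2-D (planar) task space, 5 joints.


Given: task space dimension = 2, joints = 5
Jacobian is a 2 x 5 matrix
Total entries = rows * columns
Total = 2 * 5
Total = 10

10


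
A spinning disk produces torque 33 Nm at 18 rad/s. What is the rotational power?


Given: tau = 33 Nm, omega = 18 rad/s
Using P = tau * omega
P = 33 * 18
P = 594 W

594 W


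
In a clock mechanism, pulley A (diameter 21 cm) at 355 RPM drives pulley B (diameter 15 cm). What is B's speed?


Given: D1 = 21 cm, w1 = 355 RPM, D2 = 15 cm
Using D1*w1 = D2*w2
w2 = D1*w1 / D2
w2 = 21*355 / 15
w2 = 7455 / 15
w2 = 497 RPM

497 RPM


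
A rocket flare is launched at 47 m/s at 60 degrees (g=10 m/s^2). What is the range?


Given: v0 = 47 m/s, theta = 60 deg, g = 10 m/s^2
sin(2*60) = sin(120) = sqrt(3)/2
Using R = v0^2 * sin(2*theta) / g
R = 47^2 * (sqrt(3)/2) / 10
R = 2209 * sqrt(3) / 20
R = 2209/20*sqrt(3) m

2209/20*sqrt(3) m


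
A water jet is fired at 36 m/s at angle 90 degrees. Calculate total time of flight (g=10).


Given: v0 = 36 m/s, theta = 90 deg, g = 10 m/s^2
sin(90) = 1
Using T = 2*v0*sin(theta) / g
T = 2*36*1 / 10
T = 72 / 10
T = 36/5 s

36/5 s


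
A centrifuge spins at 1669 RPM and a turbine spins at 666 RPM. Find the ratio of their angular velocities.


Given: RPM_A = 1669, RPM_B = 666
omega = 2*pi*RPM/60, so omega_A/omega_B = RPM_A / RPM_B
omega_A/omega_B = 1669 / 666
omega_A/omega_B = 1669/666

1669/666


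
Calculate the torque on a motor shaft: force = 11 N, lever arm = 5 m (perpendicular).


Given: F = 11 N, r = 5 m, angle = 90 deg (perpendicular)
Using tau = F * r * sin(90)
sin(90) = 1
tau = 11 * 5 * 1
tau = 55 Nm

55 Nm


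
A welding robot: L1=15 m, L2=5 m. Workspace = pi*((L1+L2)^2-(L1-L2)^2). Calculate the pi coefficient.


Given: L1 = 15, L2 = 5
(L1+L2)^2 = (20)^2 = 400
(L1-L2)^2 = (10)^2 = 100
Difference = 400 - 100 = 300
This equals 4*L1*L2 = 4*15*5 = 300
Workspace area = 300*pi

300


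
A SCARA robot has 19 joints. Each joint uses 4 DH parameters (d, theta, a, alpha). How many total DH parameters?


Given: 19 joints, 4 DH parameters per joint (d, theta, a, alpha)
Total DH parameters = number_of_joints * 4
Total = 19 * 4
Total = 76

76


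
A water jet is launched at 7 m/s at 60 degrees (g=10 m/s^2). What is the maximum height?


Given: v0 = 7 m/s, theta = 60 deg, g = 10 m/s^2
sin^2(60) = 3/4
Using H = v0^2 * sin^2(theta) / (2*g)
H = 7^2 * 3/4 / (2*10)
H = 49 * 3/4 / 20
H = 147/4 / 20
H = 147/80 m

147/80 m


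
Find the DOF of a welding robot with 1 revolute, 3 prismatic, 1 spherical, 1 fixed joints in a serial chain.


Given: serial robot with 1 revolute, 3 prismatic, 1 spherical, 1 fixed joints
DOF contribution per joint type: revolute=1, prismatic=1, spherical=3, fixed=0
DOF = 1*1 + 3*1 + 1*3 + 1*0
DOF = 7

7


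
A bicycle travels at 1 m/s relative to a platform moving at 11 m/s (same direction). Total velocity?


Given: object velocity = 1 m/s, platform velocity = 11 m/s (same direction)
Using classical velocity addition: v_total = v_object + v_platform
v_total = 1 + 11
v_total = 12 m/s

12 m/s


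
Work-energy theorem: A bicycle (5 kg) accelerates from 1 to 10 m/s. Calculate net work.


Given: m = 5 kg, v0 = 1 m/s, v = 10 m/s
Using W = (1/2)*m*(v^2 - v0^2)
v^2 = 10^2 = 100
v0^2 = 1^2 = 1
v^2 - v0^2 = 100 - 1 = 99
W = (1/2)*5*99 = 495/2 J

495/2 J


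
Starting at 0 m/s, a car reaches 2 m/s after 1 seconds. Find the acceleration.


Given: initial velocity v0 = 0 m/s, final velocity v = 2 m/s, time t = 1 s
Using a = (v - v0) / t
a = (2 - 0) / 1
a = 2 / 1
a = 2 m/s^2

2 m/s^2


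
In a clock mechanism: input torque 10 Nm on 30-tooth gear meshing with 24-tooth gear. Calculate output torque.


Given: N1 = 30, N2 = 24, T1 = 10 Nm
Using T2/T1 = N2/N1
T2 = T1 * N2 / N1
T2 = 10 * 24 / 30
T2 = 240 / 30
T2 = 8 Nm

8 Nm


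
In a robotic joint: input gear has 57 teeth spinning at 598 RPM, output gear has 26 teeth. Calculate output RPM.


Given: N1 = 57 teeth, w1 = 598 RPM, N2 = 26 teeth
Using N1*w1 = N2*w2
w2 = N1*w1 / N2
w2 = 57*598 / 26
w2 = 34086 / 26
w2 = 1311 RPM

1311 RPM


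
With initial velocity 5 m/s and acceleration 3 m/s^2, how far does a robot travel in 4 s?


Given: v0 = 5 m/s, a = 3 m/s^2, t = 4 s
Using s = v0*t + (1/2)*a*t^2
s = 5*4 + (1/2)*3*4^2
s = 20 + (1/2)*48
s = 20 + 24
s = 44

44 m


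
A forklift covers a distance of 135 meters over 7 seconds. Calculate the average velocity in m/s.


Given: distance d = 135 m, time t = 7 s
Using v = d / t
v = 135 / 7
v = 135/7 m/s

135/7 m/s


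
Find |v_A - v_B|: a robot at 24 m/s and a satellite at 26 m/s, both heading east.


Given: v_A = 24 m/s east, v_B = 26 m/s east
Both move in the same direction; relative speed = |v_A - v_B|
|24 - 26| = |-2|
= 2 m/s

2 m/s


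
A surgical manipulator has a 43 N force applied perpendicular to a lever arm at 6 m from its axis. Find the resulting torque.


Given: F = 43 N, r = 6 m, angle = 90 deg (perpendicular)
Using tau = F * r * sin(90)
sin(90) = 1
tau = 43 * 6 * 1
tau = 258 Nm

258 Nm


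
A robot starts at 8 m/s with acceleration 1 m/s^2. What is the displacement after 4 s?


Given: v0 = 8 m/s, a = 1 m/s^2, t = 4 s
Using s = v0*t + (1/2)*a*t^2
s = 8*4 + (1/2)*1*4^2
s = 32 + (1/2)*16
s = 32 + 8
s = 40

40 m


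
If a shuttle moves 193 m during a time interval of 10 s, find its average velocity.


Given: distance d = 193 m, time t = 10 s
Using v = d / t
v = 193 / 10
v = 193/10 m/s

193/10 m/s


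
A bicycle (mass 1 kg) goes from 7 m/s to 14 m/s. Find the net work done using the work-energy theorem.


Given: m = 1 kg, v0 = 7 m/s, v = 14 m/s
Using W = (1/2)*m*(v^2 - v0^2)
v^2 = 14^2 = 196
v0^2 = 7^2 = 49
v^2 - v0^2 = 196 - 49 = 147
W = (1/2)*1*147 = 147/2 J

147/2 J


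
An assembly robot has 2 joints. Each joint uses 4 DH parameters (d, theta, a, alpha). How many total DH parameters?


Given: 2 joints, 4 DH parameters per joint (d, theta, a, alpha)
Total DH parameters = number_of_joints * 4
Total = 2 * 4
Total = 8

8


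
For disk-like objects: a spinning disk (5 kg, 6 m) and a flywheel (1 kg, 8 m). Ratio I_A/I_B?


Given: M1=5 kg, R1=6 m, M2=1 kg, R2=8 m
For a disk: I = (1/2)*M*R^2, so I_A/I_B = (M1*R1^2)/(M2*R2^2)
M1*R1^2 = 5*36 = 180
M2*R2^2 = 1*64 = 64
I_A/I_B = 180/64 = 45/16

45/16


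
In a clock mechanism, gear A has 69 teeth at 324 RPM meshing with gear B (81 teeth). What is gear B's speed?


Given: N1 = 69 teeth, w1 = 324 RPM, N2 = 81 teeth
Using N1*w1 = N2*w2
w2 = N1*w1 / N2
w2 = 69*324 / 81
w2 = 22356 / 81
w2 = 276 RPM

276 RPM


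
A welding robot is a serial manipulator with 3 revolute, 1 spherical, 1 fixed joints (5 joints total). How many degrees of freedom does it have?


Given: serial robot with 3 revolute, 1 spherical, 1 fixed joints
DOF contribution per joint type: revolute=1, prismatic=1, spherical=3, fixed=0
DOF = 3*1 + 1*3 + 1*0
DOF = 6

6


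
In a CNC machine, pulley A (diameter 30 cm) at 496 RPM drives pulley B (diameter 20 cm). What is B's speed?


Given: D1 = 30 cm, w1 = 496 RPM, D2 = 20 cm
Using D1*w1 = D2*w2
w2 = D1*w1 / D2
w2 = 30*496 / 20
w2 = 14880 / 20
w2 = 744 RPM

744 RPM


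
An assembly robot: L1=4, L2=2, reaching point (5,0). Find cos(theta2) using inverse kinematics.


Given: L1 = 4, L2 = 2, target (x, y) = (5, 0)
Using cos(theta2) = (x^2 + y^2 - L1^2 - L2^2) / (2*L1*L2)
x^2 + y^2 = 5^2 + 0 = 25
L1^2 + L2^2 = 16 + 4 = 20
Numerator = 25 - 20 = 5
Denominator = 2*4*2 = 16
cos(theta2) = 5/16 = 5/16

5/16


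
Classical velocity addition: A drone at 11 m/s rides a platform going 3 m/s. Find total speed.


Given: object velocity = 11 m/s, platform velocity = 3 m/s (same direction)
Using classical velocity addition: v_total = v_object + v_platform
v_total = 11 + 3
v_total = 14 m/s

14 m/s


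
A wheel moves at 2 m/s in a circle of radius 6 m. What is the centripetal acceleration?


Given: v = 2 m/s, r = 6 m
Using a_c = v^2 / r
a_c = 2^2 / 6
a_c = 4 / 6
a_c = 2/3 m/s^2

2/3 m/s^2


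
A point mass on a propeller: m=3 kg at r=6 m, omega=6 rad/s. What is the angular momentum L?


Given: m = 3 kg, r = 6 m, omega = 6 rad/s
For a point mass: I = m*r^2
I = 3*6^2 = 3*36 = 108
L = I*omega = 108*6
L = 648 kg*m^2/s

648 kg*m^2/s


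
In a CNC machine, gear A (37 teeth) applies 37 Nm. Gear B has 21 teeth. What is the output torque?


Given: N1 = 37, N2 = 21, T1 = 37 Nm
Using T2/T1 = N2/N1
T2 = T1 * N2 / N1
T2 = 37 * 21 / 37
T2 = 777 / 37
T2 = 21 Nm

21 Nm


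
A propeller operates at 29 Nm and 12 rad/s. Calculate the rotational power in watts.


Given: tau = 29 Nm, omega = 12 rad/s
Using P = tau * omega
P = 29 * 12
P = 348 W

348 W


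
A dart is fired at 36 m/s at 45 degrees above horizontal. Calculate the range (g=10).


Given: v0 = 36 m/s, theta = 45 deg, g = 10 m/s^2
sin(2*45) = sin(90) = 1
Using R = v0^2 * sin(2*theta) / g
R = 36^2 * 1 / 10
R = 1296 / 10
R = 648/5 m

648/5 m


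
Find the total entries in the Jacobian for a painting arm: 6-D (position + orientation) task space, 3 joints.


Given: task space dimension = 6, joints = 3
Jacobian is a 6 x 3 matrix
Total entries = rows * columns
Total = 6 * 3
Total = 18

18


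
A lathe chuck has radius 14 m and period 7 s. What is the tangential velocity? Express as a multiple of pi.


Given: radius r = 14 m, period T = 7 s
Using v = 2*pi*r / T
v = 2*pi*14 / 7
v = 28*pi / 7
v = 4*pi m/s

4*pi m/s


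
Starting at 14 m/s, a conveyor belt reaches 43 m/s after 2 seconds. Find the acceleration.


Given: initial velocity v0 = 14 m/s, final velocity v = 43 m/s, time t = 2 s
Using a = (v - v0) / t
a = (43 - 14) / 2
a = 29 / 2
a = 29/2 m/s^2

29/2 m/s^2


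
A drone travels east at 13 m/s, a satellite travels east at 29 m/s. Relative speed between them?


Given: v_A = 13 m/s east, v_B = 29 m/s east
Both move in the same direction; relative speed = |v_A - v_B|
|13 - 29| = |-16|
= 16 m/s

16 m/s


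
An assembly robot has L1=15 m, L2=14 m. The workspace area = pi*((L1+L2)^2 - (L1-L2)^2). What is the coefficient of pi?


Given: L1 = 15, L2 = 14
(L1+L2)^2 = (29)^2 = 841
(L1-L2)^2 = (1)^2 = 1
Difference = 841 - 1 = 840
This equals 4*L1*L2 = 4*15*14 = 840
Workspace area = 840*pi

840


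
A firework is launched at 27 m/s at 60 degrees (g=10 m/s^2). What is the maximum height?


Given: v0 = 27 m/s, theta = 60 deg, g = 10 m/s^2
sin^2(60) = 3/4
Using H = v0^2 * sin^2(theta) / (2*g)
H = 27^2 * 3/4 / (2*10)
H = 729 * 3/4 / 20
H = 2187/4 / 20
H = 2187/80 m

2187/80 m


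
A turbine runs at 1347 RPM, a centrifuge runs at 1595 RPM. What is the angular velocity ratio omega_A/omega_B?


Given: RPM_A = 1347, RPM_B = 1595
omega = 2*pi*RPM/60, so omega_A/omega_B = RPM_A / RPM_B
omega_A/omega_B = 1347 / 1595
omega_A/omega_B = 1347/1595

1347/1595


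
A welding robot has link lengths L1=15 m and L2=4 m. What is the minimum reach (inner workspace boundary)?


Given: L1 = 15 m, L2 = 4 m
For a 2-link planar arm, min reach = |L1 - L2| (second link folded back)
Min reach = |15 - 4|
Min reach = 11 m

11 m


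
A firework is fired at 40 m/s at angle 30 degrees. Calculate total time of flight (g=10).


Given: v0 = 40 m/s, theta = 30 deg, g = 10 m/s^2
sin(30) = 1/2
Using T = 2*v0*sin(theta) / g
T = 2*40*1/2 / 10
T = 40 / 10
T = 4 s

4 s


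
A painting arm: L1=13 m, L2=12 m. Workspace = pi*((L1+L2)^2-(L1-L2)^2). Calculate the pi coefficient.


Given: L1 = 13, L2 = 12
(L1+L2)^2 = (25)^2 = 625
(L1-L2)^2 = (1)^2 = 1
Difference = 625 - 1 = 624
This equals 4*L1*L2 = 4*13*12 = 624
Workspace area = 624*pi

624


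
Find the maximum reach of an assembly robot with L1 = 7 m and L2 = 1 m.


Given: L1 = 7 m, L2 = 1 m
For a 2-link planar arm, max reach = L1 + L2 (fully extended)
Max reach = 7 + 1
Max reach = 8 m

8 m


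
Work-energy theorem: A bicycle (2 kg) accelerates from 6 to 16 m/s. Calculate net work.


Given: m = 2 kg, v0 = 6 m/s, v = 16 m/s
Using W = (1/2)*m*(v^2 - v0^2)
v^2 = 16^2 = 256
v0^2 = 6^2 = 36
v^2 - v0^2 = 256 - 36 = 220
W = (1/2)*2*220 = 220 J

220 J


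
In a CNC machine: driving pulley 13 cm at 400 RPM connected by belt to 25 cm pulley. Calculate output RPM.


Given: D1 = 13 cm, w1 = 400 RPM, D2 = 25 cm
Using D1*w1 = D2*w2
w2 = D1*w1 / D2
w2 = 13*400 / 25
w2 = 5200 / 25
w2 = 208 RPM

208 RPM


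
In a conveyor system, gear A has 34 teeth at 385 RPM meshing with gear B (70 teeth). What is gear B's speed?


Given: N1 = 34 teeth, w1 = 385 RPM, N2 = 70 teeth
Using N1*w1 = N2*w2
w2 = N1*w1 / N2
w2 = 34*385 / 70
w2 = 13090 / 70
w2 = 187 RPM

187 RPM


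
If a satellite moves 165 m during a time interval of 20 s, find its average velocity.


Given: distance d = 165 m, time t = 20 s
Using v = d / t
v = 165 / 20
v = 33/4 m/s

33/4 m/s


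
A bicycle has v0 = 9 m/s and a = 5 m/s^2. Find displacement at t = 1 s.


Given: v0 = 9 m/s, a = 5 m/s^2, t = 1 s
Using s = v0*t + (1/2)*a*t^2
s = 9*1 + (1/2)*5*1^2
s = 9 + (1/2)*5
s = 9 + 5/2
s = 23/2

23/2 m


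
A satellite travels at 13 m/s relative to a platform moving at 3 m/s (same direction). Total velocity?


Given: object velocity = 13 m/s, platform velocity = 3 m/s (same direction)
Using classical velocity addition: v_total = v_object + v_platform
v_total = 13 + 3
v_total = 16 m/s

16 m/s


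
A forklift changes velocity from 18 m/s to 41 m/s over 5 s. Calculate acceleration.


Given: initial velocity v0 = 18 m/s, final velocity v = 41 m/s, time t = 5 s
Using a = (v - v0) / t
a = (41 - 18) / 5
a = 23 / 5
a = 23/5 m/s^2

23/5 m/s^2


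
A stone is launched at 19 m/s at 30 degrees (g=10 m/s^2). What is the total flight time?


Given: v0 = 19 m/s, theta = 30 deg, g = 10 m/s^2
sin(30) = 1/2
Using T = 2*v0*sin(theta) / g
T = 2*19*1/2 / 10
T = 19 / 10
T = 19/10 s

19/10 s


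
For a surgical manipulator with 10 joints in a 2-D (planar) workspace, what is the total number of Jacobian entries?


Given: task space dimension = 2, joints = 10
Jacobian is a 2 x 10 matrix
Total entries = rows * columns
Total = 2 * 10
Total = 20

20


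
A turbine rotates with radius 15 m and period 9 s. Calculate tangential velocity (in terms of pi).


Given: radius r = 15 m, period T = 9 s
Using v = 2*pi*r / T
v = 2*pi*15 / 9
v = 30*pi / 9
v = 10/3*pi m/s

10/3*pi m/s


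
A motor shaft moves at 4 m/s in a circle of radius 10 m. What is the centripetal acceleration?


Given: v = 4 m/s, r = 10 m
Using a_c = v^2 / r
a_c = 4^2 / 10
a_c = 16 / 10
a_c = 8/5 m/s^2

8/5 m/s^2


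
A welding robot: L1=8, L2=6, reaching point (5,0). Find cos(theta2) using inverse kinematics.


Given: L1 = 8, L2 = 6, target (x, y) = (5, 0)
Using cos(theta2) = (x^2 + y^2 - L1^2 - L2^2) / (2*L1*L2)
x^2 + y^2 = 5^2 + 0 = 25
L1^2 + L2^2 = 64 + 36 = 100
Numerator = 25 - 100 = -75
Denominator = 2*8*6 = 96
cos(theta2) = -75/96 = -25/32

-25/32


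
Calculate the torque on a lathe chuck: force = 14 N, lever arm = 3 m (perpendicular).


Given: F = 14 N, r = 3 m, angle = 90 deg (perpendicular)
Using tau = F * r * sin(90)
sin(90) = 1
tau = 14 * 3 * 1
tau = 42 Nm

42 Nm


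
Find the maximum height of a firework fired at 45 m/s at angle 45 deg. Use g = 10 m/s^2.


Given: v0 = 45 m/s, theta = 45 deg, g = 10 m/s^2
sin^2(45) = 1/2
Using H = v0^2 * sin^2(theta) / (2*g)
H = 45^2 * 1/2 / (2*10)
H = 2025 * 1/2 / 20
H = 2025/2 / 20
H = 405/8 m

405/8 m


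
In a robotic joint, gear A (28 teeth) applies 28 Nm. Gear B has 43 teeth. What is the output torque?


Given: N1 = 28, N2 = 43, T1 = 28 Nm
Using T2/T1 = N2/N1
T2 = T1 * N2 / N1
T2 = 28 * 43 / 28
T2 = 1204 / 28
T2 = 43 Nm

43 Nm


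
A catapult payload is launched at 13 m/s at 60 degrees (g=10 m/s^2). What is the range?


Given: v0 = 13 m/s, theta = 60 deg, g = 10 m/s^2
sin(2*60) = sin(120) = sqrt(3)/2
Using R = v0^2 * sin(2*theta) / g
R = 13^2 * (sqrt(3)/2) / 10
R = 169 * sqrt(3) / 20
R = 169/20*sqrt(3) m

169/20*sqrt(3) m


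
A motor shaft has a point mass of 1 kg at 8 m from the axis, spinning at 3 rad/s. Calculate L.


Given: m = 1 kg, r = 8 m, omega = 3 rad/s
For a point mass: I = m*r^2
I = 1*8^2 = 1*64 = 64
L = I*omega = 64*3
L = 192 kg*m^2/s

192 kg*m^2/s


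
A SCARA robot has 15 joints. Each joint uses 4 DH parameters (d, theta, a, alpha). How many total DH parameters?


Given: 15 joints, 4 DH parameters per joint (d, theta, a, alpha)
Total DH parameters = number_of_joints * 4
Total = 15 * 4
Total = 60

60


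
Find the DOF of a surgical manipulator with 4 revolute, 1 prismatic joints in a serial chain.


Given: serial robot with 4 revolute, 1 prismatic joints
DOF contribution per joint type: revolute=1, prismatic=1, spherical=3, fixed=0
DOF = 4*1 + 1*1
DOF = 5

5
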